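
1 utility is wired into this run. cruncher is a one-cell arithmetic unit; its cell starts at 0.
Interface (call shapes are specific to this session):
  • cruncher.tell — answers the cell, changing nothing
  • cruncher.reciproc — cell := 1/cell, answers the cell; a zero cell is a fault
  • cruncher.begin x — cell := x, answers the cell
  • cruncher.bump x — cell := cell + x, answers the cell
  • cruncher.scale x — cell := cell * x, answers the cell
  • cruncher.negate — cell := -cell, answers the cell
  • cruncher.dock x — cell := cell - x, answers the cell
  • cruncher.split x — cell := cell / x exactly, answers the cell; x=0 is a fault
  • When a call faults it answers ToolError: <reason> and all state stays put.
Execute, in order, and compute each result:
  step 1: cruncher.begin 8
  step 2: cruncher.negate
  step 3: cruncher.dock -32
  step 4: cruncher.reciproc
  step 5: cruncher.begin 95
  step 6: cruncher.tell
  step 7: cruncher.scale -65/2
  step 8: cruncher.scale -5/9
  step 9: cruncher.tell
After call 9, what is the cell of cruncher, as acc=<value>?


! cruncher.begin(x: 8) : 8
! cruncher.negate() : -8
! cruncher.dock(x: -32) : 24
! cruncher.reciproc() : 1/24
! cruncher.begin(x: 95) : 95
! cruncher.tell() : 95
! cruncher.scale(x: -65/2) : -6175/2
! cruncher.scale(x: -5/9) : 30875/18
! cruncher.tell() : 30875/18

Answer: acc=30875/18


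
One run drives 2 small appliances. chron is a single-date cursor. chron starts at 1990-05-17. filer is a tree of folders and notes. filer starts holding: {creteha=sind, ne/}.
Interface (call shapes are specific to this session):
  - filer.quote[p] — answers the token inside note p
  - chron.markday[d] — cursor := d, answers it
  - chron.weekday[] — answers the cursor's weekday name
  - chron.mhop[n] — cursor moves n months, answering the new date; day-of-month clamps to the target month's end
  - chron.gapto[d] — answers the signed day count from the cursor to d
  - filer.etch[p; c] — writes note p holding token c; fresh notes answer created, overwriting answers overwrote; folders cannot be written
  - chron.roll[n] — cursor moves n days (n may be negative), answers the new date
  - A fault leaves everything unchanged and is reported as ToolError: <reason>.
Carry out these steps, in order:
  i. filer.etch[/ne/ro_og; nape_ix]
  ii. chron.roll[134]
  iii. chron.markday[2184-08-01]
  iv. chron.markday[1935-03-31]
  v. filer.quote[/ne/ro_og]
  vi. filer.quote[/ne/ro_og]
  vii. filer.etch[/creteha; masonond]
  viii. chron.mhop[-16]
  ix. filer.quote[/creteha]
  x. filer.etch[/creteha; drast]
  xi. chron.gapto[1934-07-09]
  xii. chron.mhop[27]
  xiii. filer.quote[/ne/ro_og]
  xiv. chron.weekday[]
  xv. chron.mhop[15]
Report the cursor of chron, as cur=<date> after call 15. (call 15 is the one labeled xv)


[in] etch /ne/ro_og nape_ix
:: created
[in] roll 134
:: 1990-09-28
[in] markday 2184-08-01
:: 2184-08-01
[in] markday 1935-03-31
:: 1935-03-31
[in] quote /ne/ro_og
:: nape_ix
[in] quote /ne/ro_og
:: nape_ix
[in] etch /creteha masonond
:: overwrote
[in] mhop -16
:: 1933-11-30
[in] quote /creteha
:: masonond
[in] etch /creteha drast
:: overwrote
[in] gapto 1934-07-09
:: 221
[in] mhop 27
:: 1936-02-29
[in] quote /ne/ro_og
:: nape_ix
[in] weekday
:: Saturday
[in] mhop 15
:: 1937-05-29

Answer: cur=1937-05-29


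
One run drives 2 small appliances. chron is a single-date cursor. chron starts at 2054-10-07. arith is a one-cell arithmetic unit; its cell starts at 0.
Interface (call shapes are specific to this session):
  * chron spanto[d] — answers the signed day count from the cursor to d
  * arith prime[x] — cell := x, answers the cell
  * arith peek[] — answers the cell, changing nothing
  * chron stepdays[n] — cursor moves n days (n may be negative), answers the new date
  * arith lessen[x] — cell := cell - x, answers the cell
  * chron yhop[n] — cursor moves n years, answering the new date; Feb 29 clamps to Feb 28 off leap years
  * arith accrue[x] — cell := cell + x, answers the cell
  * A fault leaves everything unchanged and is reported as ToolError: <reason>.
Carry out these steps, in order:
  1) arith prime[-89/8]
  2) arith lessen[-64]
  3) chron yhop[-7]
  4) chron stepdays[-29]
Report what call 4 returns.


Do: arith prime[x→-89/8]
See: -89/8
Do: arith lessen[x→-64]
See: 423/8
Do: chron yhop[n→-7]
See: 2047-10-07
Do: chron stepdays[n→-29]
See: 2047-09-08

Answer: 2047-09-08


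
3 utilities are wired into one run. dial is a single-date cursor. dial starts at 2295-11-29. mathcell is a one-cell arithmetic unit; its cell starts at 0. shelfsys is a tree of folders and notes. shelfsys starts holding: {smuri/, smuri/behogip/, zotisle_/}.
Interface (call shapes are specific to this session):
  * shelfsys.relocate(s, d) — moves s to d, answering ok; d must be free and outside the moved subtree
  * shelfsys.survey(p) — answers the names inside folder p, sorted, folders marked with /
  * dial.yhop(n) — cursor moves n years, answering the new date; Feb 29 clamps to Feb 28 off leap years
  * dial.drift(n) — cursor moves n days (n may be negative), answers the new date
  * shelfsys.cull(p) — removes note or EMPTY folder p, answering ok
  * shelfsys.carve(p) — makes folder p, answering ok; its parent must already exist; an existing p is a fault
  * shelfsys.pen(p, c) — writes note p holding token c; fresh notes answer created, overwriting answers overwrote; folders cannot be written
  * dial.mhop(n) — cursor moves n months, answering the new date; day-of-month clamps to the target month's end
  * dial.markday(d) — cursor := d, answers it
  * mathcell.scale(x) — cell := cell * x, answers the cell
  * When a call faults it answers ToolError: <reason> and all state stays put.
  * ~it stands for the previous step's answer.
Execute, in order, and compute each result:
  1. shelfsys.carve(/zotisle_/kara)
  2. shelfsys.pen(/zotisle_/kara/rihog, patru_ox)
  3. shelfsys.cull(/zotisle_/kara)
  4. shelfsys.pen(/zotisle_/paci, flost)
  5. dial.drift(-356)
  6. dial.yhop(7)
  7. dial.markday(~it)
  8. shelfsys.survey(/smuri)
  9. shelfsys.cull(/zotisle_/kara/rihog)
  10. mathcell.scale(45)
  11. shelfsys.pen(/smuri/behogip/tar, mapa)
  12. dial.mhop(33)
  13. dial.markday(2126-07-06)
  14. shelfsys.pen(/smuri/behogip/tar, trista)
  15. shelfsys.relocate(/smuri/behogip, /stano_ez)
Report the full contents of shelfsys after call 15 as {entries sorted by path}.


Answer: {smuri/, stano_ez/, stano_ez/tar=trista, zotisle_/, zotisle_/kara/, zotisle_/paci=flost}

Derivation:
CALL carve[/zotisle_/kara]
RET  ok
CALL pen[/zotisle_/kara/rihog; patru_ox]
RET  created
CALL cull[/zotisle_/kara]
RET  ToolError: not empty
CALL pen[/zotisle_/paci; flost]
RET  created
CALL drift[-356]
RET  2294-12-08
CALL yhop[7]
RET  2301-12-08
CALL markday[~it]
RET  2301-12-08
CALL survey[/smuri]
RET  [behogip/]
CALL cull[/zotisle_/kara/rihog]
RET  ok
CALL scale[45]
RET  0
CALL pen[/smuri/behogip/tar; mapa]
RET  created
CALL mhop[33]
RET  2304-09-08
CALL markday[2126-07-06]
RET  2126-07-06
CALL pen[/smuri/behogip/tar; trista]
RET  overwrote
CALL relocate[/smuri/behogip; /stano_ez]
RET  ok


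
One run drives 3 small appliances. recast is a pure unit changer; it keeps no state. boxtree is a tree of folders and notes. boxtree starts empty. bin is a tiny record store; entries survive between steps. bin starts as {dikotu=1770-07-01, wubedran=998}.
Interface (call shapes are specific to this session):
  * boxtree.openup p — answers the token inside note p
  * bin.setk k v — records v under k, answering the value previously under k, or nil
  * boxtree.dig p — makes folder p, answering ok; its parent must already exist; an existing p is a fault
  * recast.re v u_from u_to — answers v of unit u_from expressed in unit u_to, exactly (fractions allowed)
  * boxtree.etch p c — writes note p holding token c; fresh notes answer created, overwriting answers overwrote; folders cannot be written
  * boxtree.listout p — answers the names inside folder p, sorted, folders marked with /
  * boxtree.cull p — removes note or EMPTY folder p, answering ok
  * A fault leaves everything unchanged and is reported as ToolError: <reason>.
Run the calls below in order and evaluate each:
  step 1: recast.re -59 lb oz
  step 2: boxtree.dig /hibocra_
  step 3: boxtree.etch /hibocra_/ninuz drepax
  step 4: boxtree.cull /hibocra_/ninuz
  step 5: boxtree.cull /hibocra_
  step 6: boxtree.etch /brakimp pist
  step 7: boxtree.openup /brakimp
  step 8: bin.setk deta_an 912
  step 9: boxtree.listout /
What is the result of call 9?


Answer: [brakimp]

Derivation:
>> recast.re(v='-59', u_from='lb', u_to='oz')
<< -944
>> boxtree.dig(p='/hibocra_')
<< ok
>> boxtree.etch(p='/hibocra_/ninuz', c='drepax')
<< created
>> boxtree.cull(p='/hibocra_/ninuz')
<< ok
>> boxtree.cull(p='/hibocra_')
<< ok
>> boxtree.etch(p='/brakimp', c='pist')
<< created
>> boxtree.openup(p='/brakimp')
<< pist
>> bin.setk(k='deta_an', v='912')
<< nil
>> boxtree.listout(p='/')
<< [brakimp]


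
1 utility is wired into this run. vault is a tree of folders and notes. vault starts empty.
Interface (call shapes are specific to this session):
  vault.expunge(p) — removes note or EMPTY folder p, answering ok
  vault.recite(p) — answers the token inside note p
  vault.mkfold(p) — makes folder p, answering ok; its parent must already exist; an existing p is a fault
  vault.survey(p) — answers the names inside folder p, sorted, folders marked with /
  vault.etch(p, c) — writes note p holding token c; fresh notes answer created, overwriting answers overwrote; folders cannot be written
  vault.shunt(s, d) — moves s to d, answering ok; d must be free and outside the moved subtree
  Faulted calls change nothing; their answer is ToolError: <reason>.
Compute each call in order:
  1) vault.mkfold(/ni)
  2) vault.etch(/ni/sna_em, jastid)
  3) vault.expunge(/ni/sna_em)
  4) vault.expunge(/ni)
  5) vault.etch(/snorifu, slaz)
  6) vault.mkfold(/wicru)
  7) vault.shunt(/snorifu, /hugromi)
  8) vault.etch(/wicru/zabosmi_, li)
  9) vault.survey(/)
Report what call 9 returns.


Answer: [hugromi, wicru/]

Derivation:
[in] vault.mkfold p=/ni
[out] ok
[in] vault.etch p=/ni/sna_em c=jastid
[out] created
[in] vault.expunge p=/ni/sna_em
[out] ok
[in] vault.expunge p=/ni
[out] ok
[in] vault.etch p=/snorifu c=slaz
[out] created
[in] vault.mkfold p=/wicru
[out] ok
[in] vault.shunt s=/snorifu d=/hugromi
[out] ok
[in] vault.etch p=/wicru/zabosmi_ c=li
[out] created
[in] vault.survey p=/
[out] [hugromi, wicru/]


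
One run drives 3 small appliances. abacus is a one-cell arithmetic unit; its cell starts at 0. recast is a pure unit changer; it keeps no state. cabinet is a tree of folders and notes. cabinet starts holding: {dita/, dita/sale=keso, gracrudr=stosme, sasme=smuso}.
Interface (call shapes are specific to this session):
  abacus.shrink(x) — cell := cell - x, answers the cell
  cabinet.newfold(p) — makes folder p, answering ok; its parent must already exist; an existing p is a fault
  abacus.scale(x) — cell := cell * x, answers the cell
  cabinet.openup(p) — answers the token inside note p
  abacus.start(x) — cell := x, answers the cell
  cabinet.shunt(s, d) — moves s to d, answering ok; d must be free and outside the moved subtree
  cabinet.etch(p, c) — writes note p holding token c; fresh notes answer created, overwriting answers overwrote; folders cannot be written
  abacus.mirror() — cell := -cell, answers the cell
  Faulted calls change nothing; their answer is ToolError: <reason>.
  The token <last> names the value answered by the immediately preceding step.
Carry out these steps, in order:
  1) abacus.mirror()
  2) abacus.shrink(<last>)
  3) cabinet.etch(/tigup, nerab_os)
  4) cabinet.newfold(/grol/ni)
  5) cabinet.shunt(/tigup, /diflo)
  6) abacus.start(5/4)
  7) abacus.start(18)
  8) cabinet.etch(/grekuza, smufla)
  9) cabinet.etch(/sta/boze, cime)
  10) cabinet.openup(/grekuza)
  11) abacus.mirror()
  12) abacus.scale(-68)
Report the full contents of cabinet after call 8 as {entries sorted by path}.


Answer: {diflo=nerab_os, dita/, dita/sale=keso, gracrudr=stosme, grekuza=smufla, sasme=smuso}

Derivation:
>> mirror()
<< 0
>> shrink(<last>)
<< 0
>> etch(/tigup, nerab_os)
<< created
>> newfold(/grol/ni)
<< ToolError: no parent
>> shunt(/tigup, /diflo)
<< ok
>> start(5/4)
<< 5/4
>> start(18)
<< 18
>> etch(/grekuza, smufla)
<< created
>> etch(/sta/boze, cime)
<< ToolError: no parent
>> openup(/grekuza)
<< smufla
>> mirror()
<< -18
>> scale(-68)
<< 1224


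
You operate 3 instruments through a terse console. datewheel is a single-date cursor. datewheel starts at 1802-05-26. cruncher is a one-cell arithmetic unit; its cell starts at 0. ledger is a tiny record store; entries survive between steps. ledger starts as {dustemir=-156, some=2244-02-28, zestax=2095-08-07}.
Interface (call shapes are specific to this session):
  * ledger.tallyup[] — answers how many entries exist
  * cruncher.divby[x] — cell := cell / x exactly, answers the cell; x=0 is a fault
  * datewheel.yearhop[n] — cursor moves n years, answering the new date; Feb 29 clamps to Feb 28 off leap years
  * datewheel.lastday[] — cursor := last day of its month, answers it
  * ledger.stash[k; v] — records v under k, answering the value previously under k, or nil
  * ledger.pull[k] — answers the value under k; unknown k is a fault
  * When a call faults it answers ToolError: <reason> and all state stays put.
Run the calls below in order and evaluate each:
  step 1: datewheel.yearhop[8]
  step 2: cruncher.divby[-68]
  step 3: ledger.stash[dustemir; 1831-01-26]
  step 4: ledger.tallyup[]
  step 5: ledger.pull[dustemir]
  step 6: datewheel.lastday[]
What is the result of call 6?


Answer: 1810-05-31

Derivation:
Act: datewheel.yearhop[n→8]
Obs: 1810-05-26
Act: cruncher.divby[x→-68]
Obs: 0
Act: ledger.stash[k→dustemir; v→1831-01-26]
Obs: -156
Act: ledger.tallyup[]
Obs: 3
Act: ledger.pull[k→dustemir]
Obs: 1831-01-26
Act: datewheel.lastday[]
Obs: 1810-05-31


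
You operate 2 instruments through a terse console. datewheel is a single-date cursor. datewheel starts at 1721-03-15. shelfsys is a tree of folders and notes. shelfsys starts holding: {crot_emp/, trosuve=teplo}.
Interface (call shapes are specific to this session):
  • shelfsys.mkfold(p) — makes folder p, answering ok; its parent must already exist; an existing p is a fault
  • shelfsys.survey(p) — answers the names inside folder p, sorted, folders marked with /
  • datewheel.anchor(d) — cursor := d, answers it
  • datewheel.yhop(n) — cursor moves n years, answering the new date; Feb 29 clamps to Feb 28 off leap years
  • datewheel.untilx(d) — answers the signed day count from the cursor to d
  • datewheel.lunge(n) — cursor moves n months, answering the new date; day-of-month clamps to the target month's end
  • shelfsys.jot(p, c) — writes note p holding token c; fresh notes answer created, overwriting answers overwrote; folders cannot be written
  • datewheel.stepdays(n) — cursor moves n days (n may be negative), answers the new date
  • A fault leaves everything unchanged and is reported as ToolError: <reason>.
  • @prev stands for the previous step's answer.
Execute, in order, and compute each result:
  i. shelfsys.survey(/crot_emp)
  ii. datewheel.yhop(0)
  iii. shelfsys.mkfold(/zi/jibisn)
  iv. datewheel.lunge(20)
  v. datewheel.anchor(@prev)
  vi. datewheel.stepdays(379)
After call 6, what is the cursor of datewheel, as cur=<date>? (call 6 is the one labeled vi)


Step: shelfsys.survey[p→/crot_emp]
Result: []
Step: datewheel.yhop[n→0]
Result: 1721-03-15
Step: shelfsys.mkfold[p→/zi/jibisn]
Result: ToolError: no parent
Step: datewheel.lunge[n→20]
Result: 1722-11-15
Step: datewheel.anchor[d→@prev]
Result: 1722-11-15
Step: datewheel.stepdays[n→379]
Result: 1723-11-29

Answer: cur=1723-11-29


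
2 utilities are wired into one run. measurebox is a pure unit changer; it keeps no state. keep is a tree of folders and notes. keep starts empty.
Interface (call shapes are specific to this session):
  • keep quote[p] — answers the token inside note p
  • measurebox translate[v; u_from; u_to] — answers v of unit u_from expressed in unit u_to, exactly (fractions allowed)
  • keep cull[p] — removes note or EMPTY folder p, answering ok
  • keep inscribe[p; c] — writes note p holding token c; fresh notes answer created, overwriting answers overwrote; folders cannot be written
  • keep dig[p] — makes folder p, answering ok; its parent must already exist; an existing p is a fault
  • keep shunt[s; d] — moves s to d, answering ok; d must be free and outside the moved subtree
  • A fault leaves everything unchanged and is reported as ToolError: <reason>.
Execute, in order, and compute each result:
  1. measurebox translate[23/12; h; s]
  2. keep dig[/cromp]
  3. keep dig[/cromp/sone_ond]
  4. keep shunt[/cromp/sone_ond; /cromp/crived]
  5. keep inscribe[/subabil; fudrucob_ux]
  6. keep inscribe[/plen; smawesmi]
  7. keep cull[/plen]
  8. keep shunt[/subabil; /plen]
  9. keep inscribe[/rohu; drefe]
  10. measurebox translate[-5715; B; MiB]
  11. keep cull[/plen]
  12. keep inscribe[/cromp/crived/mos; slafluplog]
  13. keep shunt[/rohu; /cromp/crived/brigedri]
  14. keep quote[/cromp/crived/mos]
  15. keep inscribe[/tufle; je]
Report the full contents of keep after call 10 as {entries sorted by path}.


Answer: {cromp/, cromp/crived/, plen=fudrucob_ux, rohu=drefe}

Derivation:
% measurebox translate v='23/12' u_from='h' u_to='s'
  6900
% keep dig p='/cromp'
  ok
% keep dig p='/cromp/sone_ond'
  ok
% keep shunt s='/cromp/sone_ond' d='/cromp/crived'
  ok
% keep inscribe p='/subabil' c='fudrucob_ux'
  created
% keep inscribe p='/plen' c='smawesmi'
  created
% keep cull p='/plen'
  ok
% keep shunt s='/subabil' d='/plen'
  ok
% keep inscribe p='/rohu' c='drefe'
  created
% measurebox translate v='-5715' u_from='B' u_to='MiB'
  -5715/1048576
% keep cull p='/plen'
  ok
% keep inscribe p='/cromp/crived/mos' c='slafluplog'
  created
% keep shunt s='/rohu' d='/cromp/crived/brigedri'
  ok
% keep quote p='/cromp/crived/mos'
  slafluplog
% keep inscribe p='/tufle' c='je'
  created


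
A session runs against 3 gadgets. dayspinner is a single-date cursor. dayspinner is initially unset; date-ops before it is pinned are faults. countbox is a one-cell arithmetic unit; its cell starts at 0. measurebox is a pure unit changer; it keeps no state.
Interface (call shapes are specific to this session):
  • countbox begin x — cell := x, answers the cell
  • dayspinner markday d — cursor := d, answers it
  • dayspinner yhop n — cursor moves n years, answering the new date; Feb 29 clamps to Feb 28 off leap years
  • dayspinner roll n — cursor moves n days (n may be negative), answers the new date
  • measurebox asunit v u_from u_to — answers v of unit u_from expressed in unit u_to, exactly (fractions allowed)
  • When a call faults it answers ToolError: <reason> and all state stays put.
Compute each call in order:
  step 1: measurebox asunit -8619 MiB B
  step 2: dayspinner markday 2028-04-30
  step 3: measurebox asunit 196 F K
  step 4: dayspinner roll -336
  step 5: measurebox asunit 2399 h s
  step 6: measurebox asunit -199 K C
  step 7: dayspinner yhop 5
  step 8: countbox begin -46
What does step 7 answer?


Calling measurebox asunit passing v→-8619, u_from→MiB, u_to→B, → -9037676544.
Now I run dayspinner markday passing d→2028-04-30, → 2028-04-30.
I try measurebox asunit passing v→196, u_from→F, u_to→K, → 65567/180.
Invoking dayspinner roll passing n→-336, which returns 2027-05-30.
I try measurebox asunit passing v→2399, u_from→h, u_to→s, and get 8636400.
Now I run measurebox asunit passing v→-199, u_from→K, u_to→C, giving -9443/20.
Next I call dayspinner yhop passing n→5, giving 2032-05-30.
I use countbox begin passing x→-46, giving -46.

Answer: 2032-05-30


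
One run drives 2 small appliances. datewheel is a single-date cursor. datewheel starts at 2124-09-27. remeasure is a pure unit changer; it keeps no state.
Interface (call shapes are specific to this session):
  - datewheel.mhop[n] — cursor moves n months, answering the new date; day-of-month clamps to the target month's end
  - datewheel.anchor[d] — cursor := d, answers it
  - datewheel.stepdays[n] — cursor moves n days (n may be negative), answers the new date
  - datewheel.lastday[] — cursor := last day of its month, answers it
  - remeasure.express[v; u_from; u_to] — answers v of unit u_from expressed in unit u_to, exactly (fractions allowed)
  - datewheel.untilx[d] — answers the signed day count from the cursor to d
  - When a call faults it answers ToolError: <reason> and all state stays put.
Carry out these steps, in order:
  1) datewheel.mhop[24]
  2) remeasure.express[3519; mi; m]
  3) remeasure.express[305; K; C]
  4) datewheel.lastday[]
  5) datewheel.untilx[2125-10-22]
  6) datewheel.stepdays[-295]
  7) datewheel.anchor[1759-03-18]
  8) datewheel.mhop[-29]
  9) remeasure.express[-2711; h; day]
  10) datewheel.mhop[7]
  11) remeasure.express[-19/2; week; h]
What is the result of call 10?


Answer: 1757-05-18

Derivation:
Act: mhop[n→24]
Obs: 2126-09-27
Act: express[v→3519; u_from→mi; u_to→m]
Obs: 707910192/125
Act: express[v→305; u_from→K; u_to→C]
Obs: 637/20
Act: lastday[]
Obs: 2126-09-30
Act: untilx[d→2125-10-22]
Obs: -343
Act: stepdays[n→-295]
Obs: 2125-12-09
Act: anchor[d→1759-03-18]
Obs: 1759-03-18
Act: mhop[n→-29]
Obs: 1756-10-18
Act: express[v→-2711; u_from→h; u_to→day]
Obs: -2711/24
Act: mhop[n→7]
Obs: 1757-05-18
Act: express[v→-19/2; u_from→week; u_to→h]
Obs: -1596


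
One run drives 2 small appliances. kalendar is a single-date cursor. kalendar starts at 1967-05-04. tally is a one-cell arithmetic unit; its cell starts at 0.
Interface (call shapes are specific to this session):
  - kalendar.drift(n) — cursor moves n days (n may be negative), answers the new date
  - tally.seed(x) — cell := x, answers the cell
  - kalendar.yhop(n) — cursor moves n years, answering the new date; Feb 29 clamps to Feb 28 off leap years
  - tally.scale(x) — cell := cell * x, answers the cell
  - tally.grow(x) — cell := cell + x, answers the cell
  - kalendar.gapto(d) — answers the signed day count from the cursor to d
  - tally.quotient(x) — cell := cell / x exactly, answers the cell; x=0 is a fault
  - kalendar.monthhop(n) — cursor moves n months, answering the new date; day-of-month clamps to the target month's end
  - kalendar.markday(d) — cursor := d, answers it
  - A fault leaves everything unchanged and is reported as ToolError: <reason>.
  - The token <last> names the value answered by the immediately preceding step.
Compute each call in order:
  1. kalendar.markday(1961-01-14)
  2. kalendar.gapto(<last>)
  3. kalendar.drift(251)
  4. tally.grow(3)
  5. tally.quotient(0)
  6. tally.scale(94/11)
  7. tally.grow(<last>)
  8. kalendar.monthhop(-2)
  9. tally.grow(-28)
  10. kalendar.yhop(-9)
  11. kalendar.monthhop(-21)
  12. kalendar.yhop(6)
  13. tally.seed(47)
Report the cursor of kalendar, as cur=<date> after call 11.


Answer: cur=1950-10-22

Derivation:
I invoke kalendar.markday passing d: 1961-01-14, which returns 1961-01-14.
Invoking kalendar.gapto passing d: <last>, and see 0.
Using kalendar.drift passing n: 251: 1961-09-22.
Now I run tally.grow passing x: 3: 3.
Invoking tally.quotient passing x: 0, → ToolError: division by zero.
I invoke tally.scale passing x: 94/11, and observe 282/11.
Now I run tally.grow passing x: <last>, giving 564/11.
Invoking kalendar.monthhop passing n: -2, → 1961-07-22.
I invoke tally.grow passing x: -28, which returns 256/11.
Now I run kalendar.yhop passing n: -9, yielding 1952-07-22.
Calling kalendar.monthhop passing n: -21, yielding 1950-10-22.
I invoke kalendar.yhop passing n: 6, and observe 1956-10-22.
I call tally.seed passing x: 47, and get 47.


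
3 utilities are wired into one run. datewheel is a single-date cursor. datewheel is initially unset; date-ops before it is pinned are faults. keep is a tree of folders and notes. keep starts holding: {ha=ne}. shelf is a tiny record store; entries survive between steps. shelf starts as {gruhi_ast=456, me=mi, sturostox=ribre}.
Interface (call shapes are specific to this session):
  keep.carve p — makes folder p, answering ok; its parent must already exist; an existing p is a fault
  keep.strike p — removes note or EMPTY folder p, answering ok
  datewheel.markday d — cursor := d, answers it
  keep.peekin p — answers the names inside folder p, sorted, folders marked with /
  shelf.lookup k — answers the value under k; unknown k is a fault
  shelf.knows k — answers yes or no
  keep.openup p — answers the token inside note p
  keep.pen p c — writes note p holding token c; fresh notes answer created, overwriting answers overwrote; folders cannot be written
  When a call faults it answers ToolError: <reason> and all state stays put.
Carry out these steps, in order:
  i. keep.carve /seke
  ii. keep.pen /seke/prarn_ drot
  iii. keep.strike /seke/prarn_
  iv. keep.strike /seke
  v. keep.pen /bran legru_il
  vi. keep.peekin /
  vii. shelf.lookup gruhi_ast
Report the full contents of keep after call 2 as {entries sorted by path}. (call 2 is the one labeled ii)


Answer: {ha=ne, seke/, seke/prarn_=drot}

Derivation:
~$ carve /seke
:: ok
~$ pen /seke/prarn_ drot
:: created
~$ strike /seke/prarn_
:: ok
~$ strike /seke
:: ok
~$ pen /bran legru_il
:: created
~$ peekin /
:: [bran, ha]
~$ lookup gruhi_ast
:: 456


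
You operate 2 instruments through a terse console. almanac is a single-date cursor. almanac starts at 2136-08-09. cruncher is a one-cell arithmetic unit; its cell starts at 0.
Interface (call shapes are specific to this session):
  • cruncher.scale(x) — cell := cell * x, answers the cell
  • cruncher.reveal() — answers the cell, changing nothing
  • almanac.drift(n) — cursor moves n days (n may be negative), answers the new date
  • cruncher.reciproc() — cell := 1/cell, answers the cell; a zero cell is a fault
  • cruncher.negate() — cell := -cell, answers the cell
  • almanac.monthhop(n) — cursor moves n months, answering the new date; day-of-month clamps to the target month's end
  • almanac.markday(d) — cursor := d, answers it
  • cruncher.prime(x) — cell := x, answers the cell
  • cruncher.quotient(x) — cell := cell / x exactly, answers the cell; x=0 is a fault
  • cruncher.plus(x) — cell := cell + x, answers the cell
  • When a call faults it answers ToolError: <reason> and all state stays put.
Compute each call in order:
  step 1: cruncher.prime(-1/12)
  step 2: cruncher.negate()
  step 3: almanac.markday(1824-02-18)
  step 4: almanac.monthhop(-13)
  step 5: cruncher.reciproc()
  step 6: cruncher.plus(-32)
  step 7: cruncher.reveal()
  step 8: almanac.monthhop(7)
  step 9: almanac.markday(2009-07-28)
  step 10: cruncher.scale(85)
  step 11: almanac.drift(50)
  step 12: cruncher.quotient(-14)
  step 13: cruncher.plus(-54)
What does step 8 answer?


Do: cruncher.prime[-1/12]
See: -1/12
Do: cruncher.negate[]
See: 1/12
Do: almanac.markday[1824-02-18]
See: 1824-02-18
Do: almanac.monthhop[-13]
See: 1823-01-18
Do: cruncher.reciproc[]
See: 12
Do: cruncher.plus[-32]
See: -20
Do: cruncher.reveal[]
See: -20
Do: almanac.monthhop[7]
See: 1823-08-18
Do: almanac.markday[2009-07-28]
See: 2009-07-28
Do: cruncher.scale[85]
See: -1700
Do: almanac.drift[50]
See: 2009-09-16
Do: cruncher.quotient[-14]
See: 850/7
Do: cruncher.plus[-54]
See: 472/7

Answer: 1823-08-18


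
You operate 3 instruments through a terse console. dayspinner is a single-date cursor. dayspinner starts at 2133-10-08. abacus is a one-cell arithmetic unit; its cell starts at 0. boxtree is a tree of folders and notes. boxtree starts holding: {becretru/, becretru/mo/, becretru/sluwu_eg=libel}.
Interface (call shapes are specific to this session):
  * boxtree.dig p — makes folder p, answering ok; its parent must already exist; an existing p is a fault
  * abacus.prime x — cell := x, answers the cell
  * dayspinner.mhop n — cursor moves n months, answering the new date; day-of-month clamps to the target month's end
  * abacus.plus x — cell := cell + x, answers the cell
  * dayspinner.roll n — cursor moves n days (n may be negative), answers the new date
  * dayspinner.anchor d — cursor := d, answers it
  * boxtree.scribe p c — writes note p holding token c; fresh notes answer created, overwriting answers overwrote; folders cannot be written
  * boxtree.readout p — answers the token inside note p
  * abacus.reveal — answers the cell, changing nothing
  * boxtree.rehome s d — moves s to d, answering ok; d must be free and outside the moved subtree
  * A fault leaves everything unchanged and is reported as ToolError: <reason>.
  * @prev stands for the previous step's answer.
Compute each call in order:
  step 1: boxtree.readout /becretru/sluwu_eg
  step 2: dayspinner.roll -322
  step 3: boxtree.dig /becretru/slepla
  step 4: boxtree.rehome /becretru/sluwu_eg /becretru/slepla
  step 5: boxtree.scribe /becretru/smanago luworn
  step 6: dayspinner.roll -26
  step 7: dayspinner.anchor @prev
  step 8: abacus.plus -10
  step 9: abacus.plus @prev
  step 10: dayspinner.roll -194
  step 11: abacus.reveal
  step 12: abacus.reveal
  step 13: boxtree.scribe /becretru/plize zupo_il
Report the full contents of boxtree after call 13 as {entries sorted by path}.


% boxtree.readout(p='/becretru/sluwu_eg') => libel
% dayspinner.roll(n='-322') => 2132-11-20
% boxtree.dig(p='/becretru/slepla') => ok
% boxtree.rehome(s='/becretru/sluwu_eg', d='/becretru/slepla') => ToolError: exists
% boxtree.scribe(p='/becretru/smanago', c='luworn') => created
% dayspinner.roll(n='-26') => 2132-10-25
% dayspinner.anchor(d='@prev') => 2132-10-25
% abacus.plus(x='-10') => -10
% abacus.plus(x='@prev') => -20
% dayspinner.roll(n='-194') => 2132-04-14
% abacus.reveal() => -20
% abacus.reveal() => -20
% boxtree.scribe(p='/becretru/plize', c='zupo_il') => created

Answer: {becretru/, becretru/mo/, becretru/plize=zupo_il, becretru/slepla/, becretru/sluwu_eg=libel, becretru/smanago=luworn}


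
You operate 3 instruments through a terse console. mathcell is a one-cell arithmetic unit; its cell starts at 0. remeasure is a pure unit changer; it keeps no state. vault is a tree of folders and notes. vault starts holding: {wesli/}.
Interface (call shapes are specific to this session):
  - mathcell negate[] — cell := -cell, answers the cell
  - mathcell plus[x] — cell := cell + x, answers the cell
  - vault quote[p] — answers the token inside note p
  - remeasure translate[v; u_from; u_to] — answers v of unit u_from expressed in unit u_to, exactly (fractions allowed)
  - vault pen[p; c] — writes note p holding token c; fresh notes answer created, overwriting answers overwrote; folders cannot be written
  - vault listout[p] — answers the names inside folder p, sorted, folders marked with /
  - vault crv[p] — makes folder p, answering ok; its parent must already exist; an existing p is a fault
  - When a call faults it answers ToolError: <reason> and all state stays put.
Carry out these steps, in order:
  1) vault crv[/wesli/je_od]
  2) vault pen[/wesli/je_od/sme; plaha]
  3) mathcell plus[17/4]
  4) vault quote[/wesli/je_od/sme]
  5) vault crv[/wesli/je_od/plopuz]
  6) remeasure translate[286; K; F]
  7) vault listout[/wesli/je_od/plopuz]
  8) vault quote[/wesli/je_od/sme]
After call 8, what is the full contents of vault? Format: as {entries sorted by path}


Answer: {wesli/, wesli/je_od/, wesli/je_od/plopuz/, wesli/je_od/sme=plaha}

Derivation:
[in] vault crv p: /wesli/je_od
  ok
[in] vault pen p: /wesli/je_od/sme c: plaha
  created
[in] mathcell plus x: 17/4
  17/4
[in] vault quote p: /wesli/je_od/sme
  plaha
[in] vault crv p: /wesli/je_od/plopuz
  ok
[in] remeasure translate v: 286 u_from: K u_to: F
  5513/100
[in] vault listout p: /wesli/je_od/plopuz
  []
[in] vault quote p: /wesli/je_od/sme
  plaha


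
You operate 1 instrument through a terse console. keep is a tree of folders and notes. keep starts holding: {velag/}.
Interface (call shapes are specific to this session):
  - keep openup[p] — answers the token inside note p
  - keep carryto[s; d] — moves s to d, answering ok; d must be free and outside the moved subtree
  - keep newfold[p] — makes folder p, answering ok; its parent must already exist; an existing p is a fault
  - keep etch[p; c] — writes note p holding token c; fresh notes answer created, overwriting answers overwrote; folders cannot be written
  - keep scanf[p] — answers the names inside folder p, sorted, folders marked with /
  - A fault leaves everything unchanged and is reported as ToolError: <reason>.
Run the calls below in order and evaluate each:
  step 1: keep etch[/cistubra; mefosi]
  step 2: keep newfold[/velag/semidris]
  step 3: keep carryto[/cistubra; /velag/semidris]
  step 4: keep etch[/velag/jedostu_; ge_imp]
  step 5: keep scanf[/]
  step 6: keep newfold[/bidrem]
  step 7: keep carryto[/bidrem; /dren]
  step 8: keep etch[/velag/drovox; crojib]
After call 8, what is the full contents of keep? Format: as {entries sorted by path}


Answer: {cistubra=mefosi, dren/, velag/, velag/drovox=crojib, velag/jedostu_=ge_imp, velag/semidris/}

Derivation:
;; keep etch(p='/cistubra', c='mefosi') ~> created
;; keep newfold(p='/velag/semidris') ~> ok
;; keep carryto(s='/cistubra', d='/velag/semidris') ~> ToolError: exists
;; keep etch(p='/velag/jedostu_', c='ge_imp') ~> created
;; keep scanf(p='/') ~> [cistubra, velag/]
;; keep newfold(p='/bidrem') ~> ok
;; keep carryto(s='/bidrem', d='/dren') ~> ok
;; keep etch(p='/velag/drovox', c='crojib') ~> created


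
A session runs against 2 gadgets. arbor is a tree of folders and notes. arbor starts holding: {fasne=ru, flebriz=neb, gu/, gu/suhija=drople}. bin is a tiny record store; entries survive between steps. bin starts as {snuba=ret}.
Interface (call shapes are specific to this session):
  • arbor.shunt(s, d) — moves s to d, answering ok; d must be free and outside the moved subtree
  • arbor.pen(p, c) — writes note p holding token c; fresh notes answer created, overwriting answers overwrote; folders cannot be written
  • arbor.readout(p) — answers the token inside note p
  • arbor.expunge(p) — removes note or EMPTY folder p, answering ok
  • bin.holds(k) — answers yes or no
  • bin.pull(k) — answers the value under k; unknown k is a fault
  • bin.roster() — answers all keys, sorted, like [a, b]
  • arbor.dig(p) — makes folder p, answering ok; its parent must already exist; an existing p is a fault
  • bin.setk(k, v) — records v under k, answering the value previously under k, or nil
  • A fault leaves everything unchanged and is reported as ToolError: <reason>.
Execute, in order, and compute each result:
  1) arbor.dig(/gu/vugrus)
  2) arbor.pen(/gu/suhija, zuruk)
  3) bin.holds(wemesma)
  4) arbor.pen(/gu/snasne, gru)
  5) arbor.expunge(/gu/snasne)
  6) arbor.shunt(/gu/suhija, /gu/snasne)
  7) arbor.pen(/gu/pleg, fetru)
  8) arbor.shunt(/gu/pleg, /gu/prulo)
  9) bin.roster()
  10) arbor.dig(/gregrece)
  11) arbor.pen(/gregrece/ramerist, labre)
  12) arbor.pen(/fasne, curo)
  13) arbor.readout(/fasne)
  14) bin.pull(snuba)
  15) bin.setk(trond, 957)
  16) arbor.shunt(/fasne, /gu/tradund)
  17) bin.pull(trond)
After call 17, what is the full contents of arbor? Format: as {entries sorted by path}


>>> arbor.dig p→/gu/vugrus
[out] ok
>>> arbor.pen p→/gu/suhija c→zuruk
[out] overwrote
>>> bin.holds k→wemesma
[out] no
>>> arbor.pen p→/gu/snasne c→gru
[out] created
>>> arbor.expunge p→/gu/snasne
[out] ok
>>> arbor.shunt s→/gu/suhija d→/gu/snasne
[out] ok
>>> arbor.pen p→/gu/pleg c→fetru
[out] created
>>> arbor.shunt s→/gu/pleg d→/gu/prulo
[out] ok
>>> bin.roster
[out] [snuba]
>>> arbor.dig p→/gregrece
[out] ok
>>> arbor.pen p→/gregrece/ramerist c→labre
[out] created
>>> arbor.pen p→/fasne c→curo
[out] overwrote
>>> arbor.readout p→/fasne
[out] curo
>>> bin.pull k→snuba
[out] ret
>>> bin.setk k→trond v→957
[out] nil
>>> arbor.shunt s→/fasne d→/gu/tradund
[out] ok
>>> bin.pull k→trond
[out] 957

Answer: {flebriz=neb, gregrece/, gregrece/ramerist=labre, gu/, gu/prulo=fetru, gu/snasne=zuruk, gu/tradund=curo, gu/vugrus/}


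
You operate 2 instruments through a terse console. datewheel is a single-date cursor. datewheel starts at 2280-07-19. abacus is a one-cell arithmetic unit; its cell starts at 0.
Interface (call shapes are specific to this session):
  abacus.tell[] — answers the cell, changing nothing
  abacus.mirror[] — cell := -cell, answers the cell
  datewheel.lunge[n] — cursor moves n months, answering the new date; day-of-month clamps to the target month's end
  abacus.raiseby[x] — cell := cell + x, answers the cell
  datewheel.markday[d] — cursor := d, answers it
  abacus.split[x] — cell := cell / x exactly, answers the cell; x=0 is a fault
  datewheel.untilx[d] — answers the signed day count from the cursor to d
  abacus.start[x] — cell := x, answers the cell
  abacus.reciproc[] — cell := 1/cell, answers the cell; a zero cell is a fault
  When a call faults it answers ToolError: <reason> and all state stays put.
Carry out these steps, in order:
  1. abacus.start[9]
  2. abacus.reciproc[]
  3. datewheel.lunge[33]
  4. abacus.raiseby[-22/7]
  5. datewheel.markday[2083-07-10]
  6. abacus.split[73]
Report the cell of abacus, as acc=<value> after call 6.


Answer: acc=-191/4599

Derivation:
Act: abacus.start[x='9']
Obs: 9
Act: abacus.reciproc[]
Obs: 1/9
Act: datewheel.lunge[n='33']
Obs: 2283-04-19
Act: abacus.raiseby[x='-22/7']
Obs: -191/63
Act: datewheel.markday[d='2083-07-10']
Obs: 2083-07-10
Act: abacus.split[x='73']
Obs: -191/4599


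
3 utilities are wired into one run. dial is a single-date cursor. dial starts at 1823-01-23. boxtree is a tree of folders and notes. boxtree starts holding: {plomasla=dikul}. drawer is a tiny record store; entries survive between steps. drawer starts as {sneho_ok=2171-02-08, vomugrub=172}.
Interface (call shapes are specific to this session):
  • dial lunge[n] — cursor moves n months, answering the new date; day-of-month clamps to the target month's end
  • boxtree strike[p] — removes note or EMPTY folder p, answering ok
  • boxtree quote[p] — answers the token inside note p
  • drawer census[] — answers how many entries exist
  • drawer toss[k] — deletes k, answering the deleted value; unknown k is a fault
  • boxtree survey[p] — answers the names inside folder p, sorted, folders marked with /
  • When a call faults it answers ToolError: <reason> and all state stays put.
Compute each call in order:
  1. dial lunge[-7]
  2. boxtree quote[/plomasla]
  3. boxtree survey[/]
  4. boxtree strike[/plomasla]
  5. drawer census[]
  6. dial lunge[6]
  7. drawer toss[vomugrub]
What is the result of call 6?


Answer: 1822-12-23

Derivation:
→ dial lunge(-7)
← 1822-06-23
→ boxtree quote(/plomasla)
← dikul
→ boxtree survey(/)
← [plomasla]
→ boxtree strike(/plomasla)
← ok
→ drawer census()
← 2
→ dial lunge(6)
← 1822-12-23
→ drawer toss(vomugrub)
← 172


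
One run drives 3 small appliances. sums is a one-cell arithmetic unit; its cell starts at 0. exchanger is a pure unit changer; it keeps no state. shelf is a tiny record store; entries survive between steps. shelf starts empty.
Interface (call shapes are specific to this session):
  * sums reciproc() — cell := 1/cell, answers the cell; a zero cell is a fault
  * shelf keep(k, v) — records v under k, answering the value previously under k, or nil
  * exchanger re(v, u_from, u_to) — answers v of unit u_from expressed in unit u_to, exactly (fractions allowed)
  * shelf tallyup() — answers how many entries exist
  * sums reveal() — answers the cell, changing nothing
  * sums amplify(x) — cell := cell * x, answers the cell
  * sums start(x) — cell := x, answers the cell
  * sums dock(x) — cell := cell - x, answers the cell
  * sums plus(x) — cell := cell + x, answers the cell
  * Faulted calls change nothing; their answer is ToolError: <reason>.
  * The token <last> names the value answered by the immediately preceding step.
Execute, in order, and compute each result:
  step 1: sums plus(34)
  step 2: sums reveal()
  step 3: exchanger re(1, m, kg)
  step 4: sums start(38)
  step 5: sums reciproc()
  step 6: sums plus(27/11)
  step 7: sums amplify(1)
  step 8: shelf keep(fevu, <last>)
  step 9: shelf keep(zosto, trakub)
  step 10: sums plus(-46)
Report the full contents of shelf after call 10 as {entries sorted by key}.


;; sums plus(x=34) ~> 34
;; sums reveal() ~> 34
;; exchanger re(v=1, u_from=m, u_to=kg) ~> ToolError: incompatible units
;; sums start(x=38) ~> 38
;; sums reciproc() ~> 1/38
;; sums plus(x=27/11) ~> 1037/418
;; sums amplify(x=1) ~> 1037/418
;; shelf keep(k=fevu, v=<last>) ~> nil
;; shelf keep(k=zosto, v=trakub) ~> nil
;; sums plus(x=-46) ~> -18191/418

Answer: {fevu=1037/418, zosto=trakub}
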